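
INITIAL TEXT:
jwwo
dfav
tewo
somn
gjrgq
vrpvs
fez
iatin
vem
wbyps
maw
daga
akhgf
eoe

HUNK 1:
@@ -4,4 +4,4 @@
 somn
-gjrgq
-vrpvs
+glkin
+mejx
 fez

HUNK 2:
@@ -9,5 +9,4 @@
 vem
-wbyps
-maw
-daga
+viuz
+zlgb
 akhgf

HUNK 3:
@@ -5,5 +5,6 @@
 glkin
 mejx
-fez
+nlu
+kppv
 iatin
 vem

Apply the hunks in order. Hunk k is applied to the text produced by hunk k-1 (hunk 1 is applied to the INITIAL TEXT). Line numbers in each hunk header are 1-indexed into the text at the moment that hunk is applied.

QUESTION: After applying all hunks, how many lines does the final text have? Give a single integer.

Answer: 14

Derivation:
Hunk 1: at line 4 remove [gjrgq,vrpvs] add [glkin,mejx] -> 14 lines: jwwo dfav tewo somn glkin mejx fez iatin vem wbyps maw daga akhgf eoe
Hunk 2: at line 9 remove [wbyps,maw,daga] add [viuz,zlgb] -> 13 lines: jwwo dfav tewo somn glkin mejx fez iatin vem viuz zlgb akhgf eoe
Hunk 3: at line 5 remove [fez] add [nlu,kppv] -> 14 lines: jwwo dfav tewo somn glkin mejx nlu kppv iatin vem viuz zlgb akhgf eoe
Final line count: 14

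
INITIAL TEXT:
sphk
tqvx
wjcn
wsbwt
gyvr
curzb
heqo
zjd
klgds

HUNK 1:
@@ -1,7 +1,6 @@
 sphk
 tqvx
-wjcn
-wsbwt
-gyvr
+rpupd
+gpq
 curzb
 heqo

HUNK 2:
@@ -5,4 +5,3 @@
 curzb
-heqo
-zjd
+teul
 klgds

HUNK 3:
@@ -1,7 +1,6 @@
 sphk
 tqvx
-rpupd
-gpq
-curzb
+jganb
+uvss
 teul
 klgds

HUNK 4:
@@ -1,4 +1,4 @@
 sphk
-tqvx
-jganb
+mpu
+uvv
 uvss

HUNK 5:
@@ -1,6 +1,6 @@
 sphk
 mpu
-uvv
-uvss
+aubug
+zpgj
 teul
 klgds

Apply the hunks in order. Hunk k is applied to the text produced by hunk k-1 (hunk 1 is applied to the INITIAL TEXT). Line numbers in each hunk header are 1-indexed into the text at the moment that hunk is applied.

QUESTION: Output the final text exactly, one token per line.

Hunk 1: at line 1 remove [wjcn,wsbwt,gyvr] add [rpupd,gpq] -> 8 lines: sphk tqvx rpupd gpq curzb heqo zjd klgds
Hunk 2: at line 5 remove [heqo,zjd] add [teul] -> 7 lines: sphk tqvx rpupd gpq curzb teul klgds
Hunk 3: at line 1 remove [rpupd,gpq,curzb] add [jganb,uvss] -> 6 lines: sphk tqvx jganb uvss teul klgds
Hunk 4: at line 1 remove [tqvx,jganb] add [mpu,uvv] -> 6 lines: sphk mpu uvv uvss teul klgds
Hunk 5: at line 1 remove [uvv,uvss] add [aubug,zpgj] -> 6 lines: sphk mpu aubug zpgj teul klgds

Answer: sphk
mpu
aubug
zpgj
teul
klgds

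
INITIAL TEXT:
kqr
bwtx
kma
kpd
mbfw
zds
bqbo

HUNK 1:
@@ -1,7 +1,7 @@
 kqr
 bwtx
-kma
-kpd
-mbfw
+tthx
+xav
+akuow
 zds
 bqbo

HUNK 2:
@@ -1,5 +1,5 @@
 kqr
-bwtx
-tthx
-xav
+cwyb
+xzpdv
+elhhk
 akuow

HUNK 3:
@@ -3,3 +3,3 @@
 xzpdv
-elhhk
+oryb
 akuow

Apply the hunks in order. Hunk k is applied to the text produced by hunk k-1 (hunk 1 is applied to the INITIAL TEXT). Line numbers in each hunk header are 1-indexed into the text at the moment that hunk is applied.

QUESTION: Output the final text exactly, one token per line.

Answer: kqr
cwyb
xzpdv
oryb
akuow
zds
bqbo

Derivation:
Hunk 1: at line 1 remove [kma,kpd,mbfw] add [tthx,xav,akuow] -> 7 lines: kqr bwtx tthx xav akuow zds bqbo
Hunk 2: at line 1 remove [bwtx,tthx,xav] add [cwyb,xzpdv,elhhk] -> 7 lines: kqr cwyb xzpdv elhhk akuow zds bqbo
Hunk 3: at line 3 remove [elhhk] add [oryb] -> 7 lines: kqr cwyb xzpdv oryb akuow zds bqbo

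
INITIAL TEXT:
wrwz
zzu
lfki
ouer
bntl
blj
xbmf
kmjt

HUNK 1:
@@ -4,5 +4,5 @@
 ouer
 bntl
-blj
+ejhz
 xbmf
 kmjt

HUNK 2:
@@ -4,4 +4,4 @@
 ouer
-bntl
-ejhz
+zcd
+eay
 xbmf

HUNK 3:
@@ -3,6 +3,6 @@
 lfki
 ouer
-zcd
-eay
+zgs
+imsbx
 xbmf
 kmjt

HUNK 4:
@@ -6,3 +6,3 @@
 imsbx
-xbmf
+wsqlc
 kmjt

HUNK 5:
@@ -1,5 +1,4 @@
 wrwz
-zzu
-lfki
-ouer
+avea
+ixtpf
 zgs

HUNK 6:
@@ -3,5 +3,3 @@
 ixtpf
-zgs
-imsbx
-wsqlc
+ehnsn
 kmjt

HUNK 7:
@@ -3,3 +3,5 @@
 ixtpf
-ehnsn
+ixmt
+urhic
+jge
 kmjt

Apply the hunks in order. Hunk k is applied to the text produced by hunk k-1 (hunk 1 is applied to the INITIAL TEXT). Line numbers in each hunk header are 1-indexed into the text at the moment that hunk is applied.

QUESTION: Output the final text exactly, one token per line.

Hunk 1: at line 4 remove [blj] add [ejhz] -> 8 lines: wrwz zzu lfki ouer bntl ejhz xbmf kmjt
Hunk 2: at line 4 remove [bntl,ejhz] add [zcd,eay] -> 8 lines: wrwz zzu lfki ouer zcd eay xbmf kmjt
Hunk 3: at line 3 remove [zcd,eay] add [zgs,imsbx] -> 8 lines: wrwz zzu lfki ouer zgs imsbx xbmf kmjt
Hunk 4: at line 6 remove [xbmf] add [wsqlc] -> 8 lines: wrwz zzu lfki ouer zgs imsbx wsqlc kmjt
Hunk 5: at line 1 remove [zzu,lfki,ouer] add [avea,ixtpf] -> 7 lines: wrwz avea ixtpf zgs imsbx wsqlc kmjt
Hunk 6: at line 3 remove [zgs,imsbx,wsqlc] add [ehnsn] -> 5 lines: wrwz avea ixtpf ehnsn kmjt
Hunk 7: at line 3 remove [ehnsn] add [ixmt,urhic,jge] -> 7 lines: wrwz avea ixtpf ixmt urhic jge kmjt

Answer: wrwz
avea
ixtpf
ixmt
urhic
jge
kmjt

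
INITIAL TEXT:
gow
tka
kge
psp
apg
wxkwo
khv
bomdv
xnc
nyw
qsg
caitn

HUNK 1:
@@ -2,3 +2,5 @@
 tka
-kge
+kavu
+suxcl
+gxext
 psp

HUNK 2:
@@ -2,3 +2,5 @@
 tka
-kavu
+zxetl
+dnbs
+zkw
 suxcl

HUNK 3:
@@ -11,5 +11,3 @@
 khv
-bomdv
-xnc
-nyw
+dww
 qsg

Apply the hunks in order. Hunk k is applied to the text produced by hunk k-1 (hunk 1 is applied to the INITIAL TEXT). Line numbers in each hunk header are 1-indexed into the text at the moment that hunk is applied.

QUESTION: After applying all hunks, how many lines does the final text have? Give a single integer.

Answer: 14

Derivation:
Hunk 1: at line 2 remove [kge] add [kavu,suxcl,gxext] -> 14 lines: gow tka kavu suxcl gxext psp apg wxkwo khv bomdv xnc nyw qsg caitn
Hunk 2: at line 2 remove [kavu] add [zxetl,dnbs,zkw] -> 16 lines: gow tka zxetl dnbs zkw suxcl gxext psp apg wxkwo khv bomdv xnc nyw qsg caitn
Hunk 3: at line 11 remove [bomdv,xnc,nyw] add [dww] -> 14 lines: gow tka zxetl dnbs zkw suxcl gxext psp apg wxkwo khv dww qsg caitn
Final line count: 14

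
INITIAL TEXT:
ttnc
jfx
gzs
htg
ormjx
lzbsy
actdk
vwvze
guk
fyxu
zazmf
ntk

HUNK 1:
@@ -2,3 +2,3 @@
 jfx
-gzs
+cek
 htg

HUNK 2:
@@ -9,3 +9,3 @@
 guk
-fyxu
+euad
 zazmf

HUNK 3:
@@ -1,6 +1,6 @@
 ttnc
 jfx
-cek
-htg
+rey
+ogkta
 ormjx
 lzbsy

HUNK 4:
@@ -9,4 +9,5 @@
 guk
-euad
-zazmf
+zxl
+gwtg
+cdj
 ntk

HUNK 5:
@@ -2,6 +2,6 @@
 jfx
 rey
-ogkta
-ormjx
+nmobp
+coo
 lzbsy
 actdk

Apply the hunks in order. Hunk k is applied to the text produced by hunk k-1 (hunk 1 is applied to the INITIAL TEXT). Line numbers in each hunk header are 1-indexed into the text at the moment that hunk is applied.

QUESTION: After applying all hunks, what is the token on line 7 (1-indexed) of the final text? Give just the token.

Hunk 1: at line 2 remove [gzs] add [cek] -> 12 lines: ttnc jfx cek htg ormjx lzbsy actdk vwvze guk fyxu zazmf ntk
Hunk 2: at line 9 remove [fyxu] add [euad] -> 12 lines: ttnc jfx cek htg ormjx lzbsy actdk vwvze guk euad zazmf ntk
Hunk 3: at line 1 remove [cek,htg] add [rey,ogkta] -> 12 lines: ttnc jfx rey ogkta ormjx lzbsy actdk vwvze guk euad zazmf ntk
Hunk 4: at line 9 remove [euad,zazmf] add [zxl,gwtg,cdj] -> 13 lines: ttnc jfx rey ogkta ormjx lzbsy actdk vwvze guk zxl gwtg cdj ntk
Hunk 5: at line 2 remove [ogkta,ormjx] add [nmobp,coo] -> 13 lines: ttnc jfx rey nmobp coo lzbsy actdk vwvze guk zxl gwtg cdj ntk
Final line 7: actdk

Answer: actdk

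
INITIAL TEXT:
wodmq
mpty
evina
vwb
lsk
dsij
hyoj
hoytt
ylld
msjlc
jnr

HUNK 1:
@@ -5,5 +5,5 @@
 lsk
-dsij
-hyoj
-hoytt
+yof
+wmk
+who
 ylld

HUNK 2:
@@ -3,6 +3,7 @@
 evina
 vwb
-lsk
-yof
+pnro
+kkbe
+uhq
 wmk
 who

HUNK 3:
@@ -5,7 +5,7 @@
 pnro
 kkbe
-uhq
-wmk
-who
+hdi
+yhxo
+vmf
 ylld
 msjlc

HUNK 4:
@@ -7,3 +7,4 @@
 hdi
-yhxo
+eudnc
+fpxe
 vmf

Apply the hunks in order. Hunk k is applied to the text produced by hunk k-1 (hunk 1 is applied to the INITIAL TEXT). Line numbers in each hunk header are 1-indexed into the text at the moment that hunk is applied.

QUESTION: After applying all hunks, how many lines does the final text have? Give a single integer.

Hunk 1: at line 5 remove [dsij,hyoj,hoytt] add [yof,wmk,who] -> 11 lines: wodmq mpty evina vwb lsk yof wmk who ylld msjlc jnr
Hunk 2: at line 3 remove [lsk,yof] add [pnro,kkbe,uhq] -> 12 lines: wodmq mpty evina vwb pnro kkbe uhq wmk who ylld msjlc jnr
Hunk 3: at line 5 remove [uhq,wmk,who] add [hdi,yhxo,vmf] -> 12 lines: wodmq mpty evina vwb pnro kkbe hdi yhxo vmf ylld msjlc jnr
Hunk 4: at line 7 remove [yhxo] add [eudnc,fpxe] -> 13 lines: wodmq mpty evina vwb pnro kkbe hdi eudnc fpxe vmf ylld msjlc jnr
Final line count: 13

Answer: 13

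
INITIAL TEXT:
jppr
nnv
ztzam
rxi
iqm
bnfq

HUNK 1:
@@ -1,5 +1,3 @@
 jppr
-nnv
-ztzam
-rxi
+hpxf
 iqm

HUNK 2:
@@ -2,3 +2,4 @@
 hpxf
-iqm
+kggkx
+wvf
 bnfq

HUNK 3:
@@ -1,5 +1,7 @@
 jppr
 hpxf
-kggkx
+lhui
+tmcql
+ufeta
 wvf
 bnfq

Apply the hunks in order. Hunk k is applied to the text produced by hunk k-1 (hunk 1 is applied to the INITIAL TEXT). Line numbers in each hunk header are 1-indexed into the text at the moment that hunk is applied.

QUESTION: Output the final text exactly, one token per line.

Hunk 1: at line 1 remove [nnv,ztzam,rxi] add [hpxf] -> 4 lines: jppr hpxf iqm bnfq
Hunk 2: at line 2 remove [iqm] add [kggkx,wvf] -> 5 lines: jppr hpxf kggkx wvf bnfq
Hunk 3: at line 1 remove [kggkx] add [lhui,tmcql,ufeta] -> 7 lines: jppr hpxf lhui tmcql ufeta wvf bnfq

Answer: jppr
hpxf
lhui
tmcql
ufeta
wvf
bnfq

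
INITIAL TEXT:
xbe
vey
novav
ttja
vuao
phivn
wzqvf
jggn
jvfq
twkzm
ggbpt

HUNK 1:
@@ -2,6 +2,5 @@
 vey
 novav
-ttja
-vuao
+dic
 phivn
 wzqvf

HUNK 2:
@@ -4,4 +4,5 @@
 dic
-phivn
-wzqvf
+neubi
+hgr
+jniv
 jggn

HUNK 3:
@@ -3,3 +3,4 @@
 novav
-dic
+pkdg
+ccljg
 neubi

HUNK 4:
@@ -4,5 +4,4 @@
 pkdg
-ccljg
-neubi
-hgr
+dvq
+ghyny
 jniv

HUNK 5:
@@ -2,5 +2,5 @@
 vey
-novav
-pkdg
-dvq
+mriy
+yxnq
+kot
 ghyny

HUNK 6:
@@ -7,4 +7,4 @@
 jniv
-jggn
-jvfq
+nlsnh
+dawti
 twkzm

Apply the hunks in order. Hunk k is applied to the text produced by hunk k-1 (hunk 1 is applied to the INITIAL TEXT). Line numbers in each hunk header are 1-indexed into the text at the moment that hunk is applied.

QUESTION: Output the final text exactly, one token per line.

Answer: xbe
vey
mriy
yxnq
kot
ghyny
jniv
nlsnh
dawti
twkzm
ggbpt

Derivation:
Hunk 1: at line 2 remove [ttja,vuao] add [dic] -> 10 lines: xbe vey novav dic phivn wzqvf jggn jvfq twkzm ggbpt
Hunk 2: at line 4 remove [phivn,wzqvf] add [neubi,hgr,jniv] -> 11 lines: xbe vey novav dic neubi hgr jniv jggn jvfq twkzm ggbpt
Hunk 3: at line 3 remove [dic] add [pkdg,ccljg] -> 12 lines: xbe vey novav pkdg ccljg neubi hgr jniv jggn jvfq twkzm ggbpt
Hunk 4: at line 4 remove [ccljg,neubi,hgr] add [dvq,ghyny] -> 11 lines: xbe vey novav pkdg dvq ghyny jniv jggn jvfq twkzm ggbpt
Hunk 5: at line 2 remove [novav,pkdg,dvq] add [mriy,yxnq,kot] -> 11 lines: xbe vey mriy yxnq kot ghyny jniv jggn jvfq twkzm ggbpt
Hunk 6: at line 7 remove [jggn,jvfq] add [nlsnh,dawti] -> 11 lines: xbe vey mriy yxnq kot ghyny jniv nlsnh dawti twkzm ggbpt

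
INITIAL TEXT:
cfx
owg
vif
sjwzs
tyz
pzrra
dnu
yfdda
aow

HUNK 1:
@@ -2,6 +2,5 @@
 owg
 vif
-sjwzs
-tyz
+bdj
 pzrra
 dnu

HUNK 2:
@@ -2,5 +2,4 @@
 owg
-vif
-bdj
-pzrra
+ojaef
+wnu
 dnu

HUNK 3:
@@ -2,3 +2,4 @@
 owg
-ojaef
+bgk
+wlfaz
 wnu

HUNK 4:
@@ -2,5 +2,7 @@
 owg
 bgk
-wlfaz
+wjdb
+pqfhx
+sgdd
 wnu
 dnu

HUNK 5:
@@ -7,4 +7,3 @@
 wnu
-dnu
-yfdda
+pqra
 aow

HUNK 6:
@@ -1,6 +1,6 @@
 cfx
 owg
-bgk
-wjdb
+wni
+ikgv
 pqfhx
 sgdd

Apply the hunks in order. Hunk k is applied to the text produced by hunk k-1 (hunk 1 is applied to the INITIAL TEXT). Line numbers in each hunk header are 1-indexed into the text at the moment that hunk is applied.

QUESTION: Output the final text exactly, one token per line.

Hunk 1: at line 2 remove [sjwzs,tyz] add [bdj] -> 8 lines: cfx owg vif bdj pzrra dnu yfdda aow
Hunk 2: at line 2 remove [vif,bdj,pzrra] add [ojaef,wnu] -> 7 lines: cfx owg ojaef wnu dnu yfdda aow
Hunk 3: at line 2 remove [ojaef] add [bgk,wlfaz] -> 8 lines: cfx owg bgk wlfaz wnu dnu yfdda aow
Hunk 4: at line 2 remove [wlfaz] add [wjdb,pqfhx,sgdd] -> 10 lines: cfx owg bgk wjdb pqfhx sgdd wnu dnu yfdda aow
Hunk 5: at line 7 remove [dnu,yfdda] add [pqra] -> 9 lines: cfx owg bgk wjdb pqfhx sgdd wnu pqra aow
Hunk 6: at line 1 remove [bgk,wjdb] add [wni,ikgv] -> 9 lines: cfx owg wni ikgv pqfhx sgdd wnu pqra aow

Answer: cfx
owg
wni
ikgv
pqfhx
sgdd
wnu
pqra
aow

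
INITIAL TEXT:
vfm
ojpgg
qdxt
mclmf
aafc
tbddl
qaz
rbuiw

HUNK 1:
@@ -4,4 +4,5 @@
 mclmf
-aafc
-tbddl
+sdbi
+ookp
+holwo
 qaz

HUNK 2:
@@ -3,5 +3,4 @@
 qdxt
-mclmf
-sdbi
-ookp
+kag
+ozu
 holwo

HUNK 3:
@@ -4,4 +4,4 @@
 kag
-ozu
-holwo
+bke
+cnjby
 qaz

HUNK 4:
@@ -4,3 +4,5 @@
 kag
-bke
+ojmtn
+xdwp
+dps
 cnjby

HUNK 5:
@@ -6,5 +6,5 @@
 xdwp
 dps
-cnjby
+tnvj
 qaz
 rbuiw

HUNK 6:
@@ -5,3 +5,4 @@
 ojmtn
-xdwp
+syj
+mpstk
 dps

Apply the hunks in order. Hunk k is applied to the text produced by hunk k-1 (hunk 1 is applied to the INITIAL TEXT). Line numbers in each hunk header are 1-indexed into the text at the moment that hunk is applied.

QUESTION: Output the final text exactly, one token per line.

Hunk 1: at line 4 remove [aafc,tbddl] add [sdbi,ookp,holwo] -> 9 lines: vfm ojpgg qdxt mclmf sdbi ookp holwo qaz rbuiw
Hunk 2: at line 3 remove [mclmf,sdbi,ookp] add [kag,ozu] -> 8 lines: vfm ojpgg qdxt kag ozu holwo qaz rbuiw
Hunk 3: at line 4 remove [ozu,holwo] add [bke,cnjby] -> 8 lines: vfm ojpgg qdxt kag bke cnjby qaz rbuiw
Hunk 4: at line 4 remove [bke] add [ojmtn,xdwp,dps] -> 10 lines: vfm ojpgg qdxt kag ojmtn xdwp dps cnjby qaz rbuiw
Hunk 5: at line 6 remove [cnjby] add [tnvj] -> 10 lines: vfm ojpgg qdxt kag ojmtn xdwp dps tnvj qaz rbuiw
Hunk 6: at line 5 remove [xdwp] add [syj,mpstk] -> 11 lines: vfm ojpgg qdxt kag ojmtn syj mpstk dps tnvj qaz rbuiw

Answer: vfm
ojpgg
qdxt
kag
ojmtn
syj
mpstk
dps
tnvj
qaz
rbuiw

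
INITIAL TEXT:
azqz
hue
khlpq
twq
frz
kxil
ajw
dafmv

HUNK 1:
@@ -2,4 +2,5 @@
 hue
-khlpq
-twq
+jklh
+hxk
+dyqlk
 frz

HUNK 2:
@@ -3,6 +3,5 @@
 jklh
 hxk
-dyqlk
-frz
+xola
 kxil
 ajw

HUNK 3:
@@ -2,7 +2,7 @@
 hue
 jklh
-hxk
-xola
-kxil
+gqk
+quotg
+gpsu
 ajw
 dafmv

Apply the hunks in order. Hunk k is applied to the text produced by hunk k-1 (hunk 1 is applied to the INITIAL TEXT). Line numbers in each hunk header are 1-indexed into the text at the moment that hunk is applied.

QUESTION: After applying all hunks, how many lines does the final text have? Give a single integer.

Hunk 1: at line 2 remove [khlpq,twq] add [jklh,hxk,dyqlk] -> 9 lines: azqz hue jklh hxk dyqlk frz kxil ajw dafmv
Hunk 2: at line 3 remove [dyqlk,frz] add [xola] -> 8 lines: azqz hue jklh hxk xola kxil ajw dafmv
Hunk 3: at line 2 remove [hxk,xola,kxil] add [gqk,quotg,gpsu] -> 8 lines: azqz hue jklh gqk quotg gpsu ajw dafmv
Final line count: 8

Answer: 8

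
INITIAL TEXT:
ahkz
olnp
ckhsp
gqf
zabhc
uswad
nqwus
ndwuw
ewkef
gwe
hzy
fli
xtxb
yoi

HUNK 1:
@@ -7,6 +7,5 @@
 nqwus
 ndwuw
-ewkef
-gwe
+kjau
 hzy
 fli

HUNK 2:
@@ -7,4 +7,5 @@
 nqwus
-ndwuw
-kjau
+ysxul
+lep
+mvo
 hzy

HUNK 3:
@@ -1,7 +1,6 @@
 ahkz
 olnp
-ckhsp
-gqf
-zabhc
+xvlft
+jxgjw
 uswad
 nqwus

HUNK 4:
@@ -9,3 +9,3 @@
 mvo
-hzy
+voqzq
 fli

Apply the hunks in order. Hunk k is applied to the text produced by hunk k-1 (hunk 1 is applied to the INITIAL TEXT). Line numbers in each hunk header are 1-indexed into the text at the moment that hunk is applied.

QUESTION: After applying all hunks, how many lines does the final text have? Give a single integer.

Hunk 1: at line 7 remove [ewkef,gwe] add [kjau] -> 13 lines: ahkz olnp ckhsp gqf zabhc uswad nqwus ndwuw kjau hzy fli xtxb yoi
Hunk 2: at line 7 remove [ndwuw,kjau] add [ysxul,lep,mvo] -> 14 lines: ahkz olnp ckhsp gqf zabhc uswad nqwus ysxul lep mvo hzy fli xtxb yoi
Hunk 3: at line 1 remove [ckhsp,gqf,zabhc] add [xvlft,jxgjw] -> 13 lines: ahkz olnp xvlft jxgjw uswad nqwus ysxul lep mvo hzy fli xtxb yoi
Hunk 4: at line 9 remove [hzy] add [voqzq] -> 13 lines: ahkz olnp xvlft jxgjw uswad nqwus ysxul lep mvo voqzq fli xtxb yoi
Final line count: 13

Answer: 13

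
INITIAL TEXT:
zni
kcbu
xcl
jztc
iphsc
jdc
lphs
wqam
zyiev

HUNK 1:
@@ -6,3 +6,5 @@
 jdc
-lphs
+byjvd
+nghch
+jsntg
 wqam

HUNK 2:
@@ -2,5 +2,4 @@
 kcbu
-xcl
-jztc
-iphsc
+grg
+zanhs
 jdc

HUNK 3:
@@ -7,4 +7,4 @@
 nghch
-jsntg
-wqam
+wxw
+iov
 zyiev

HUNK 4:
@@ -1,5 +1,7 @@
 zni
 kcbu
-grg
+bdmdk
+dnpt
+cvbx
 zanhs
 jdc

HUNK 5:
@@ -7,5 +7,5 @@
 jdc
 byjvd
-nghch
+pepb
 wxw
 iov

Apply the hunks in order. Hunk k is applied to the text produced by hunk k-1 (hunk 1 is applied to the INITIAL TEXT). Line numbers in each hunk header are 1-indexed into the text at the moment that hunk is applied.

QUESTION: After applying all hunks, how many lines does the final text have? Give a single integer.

Hunk 1: at line 6 remove [lphs] add [byjvd,nghch,jsntg] -> 11 lines: zni kcbu xcl jztc iphsc jdc byjvd nghch jsntg wqam zyiev
Hunk 2: at line 2 remove [xcl,jztc,iphsc] add [grg,zanhs] -> 10 lines: zni kcbu grg zanhs jdc byjvd nghch jsntg wqam zyiev
Hunk 3: at line 7 remove [jsntg,wqam] add [wxw,iov] -> 10 lines: zni kcbu grg zanhs jdc byjvd nghch wxw iov zyiev
Hunk 4: at line 1 remove [grg] add [bdmdk,dnpt,cvbx] -> 12 lines: zni kcbu bdmdk dnpt cvbx zanhs jdc byjvd nghch wxw iov zyiev
Hunk 5: at line 7 remove [nghch] add [pepb] -> 12 lines: zni kcbu bdmdk dnpt cvbx zanhs jdc byjvd pepb wxw iov zyiev
Final line count: 12

Answer: 12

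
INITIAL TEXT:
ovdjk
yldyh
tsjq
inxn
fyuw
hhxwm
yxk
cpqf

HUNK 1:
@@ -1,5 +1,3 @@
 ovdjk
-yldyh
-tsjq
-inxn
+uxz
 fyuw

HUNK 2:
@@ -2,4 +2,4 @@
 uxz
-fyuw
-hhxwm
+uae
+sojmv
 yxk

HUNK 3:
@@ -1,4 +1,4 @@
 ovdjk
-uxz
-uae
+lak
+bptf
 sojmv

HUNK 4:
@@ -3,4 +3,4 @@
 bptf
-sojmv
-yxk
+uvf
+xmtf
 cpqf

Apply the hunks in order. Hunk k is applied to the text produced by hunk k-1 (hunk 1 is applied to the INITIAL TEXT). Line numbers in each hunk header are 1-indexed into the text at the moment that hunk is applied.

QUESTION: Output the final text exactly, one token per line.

Hunk 1: at line 1 remove [yldyh,tsjq,inxn] add [uxz] -> 6 lines: ovdjk uxz fyuw hhxwm yxk cpqf
Hunk 2: at line 2 remove [fyuw,hhxwm] add [uae,sojmv] -> 6 lines: ovdjk uxz uae sojmv yxk cpqf
Hunk 3: at line 1 remove [uxz,uae] add [lak,bptf] -> 6 lines: ovdjk lak bptf sojmv yxk cpqf
Hunk 4: at line 3 remove [sojmv,yxk] add [uvf,xmtf] -> 6 lines: ovdjk lak bptf uvf xmtf cpqf

Answer: ovdjk
lak
bptf
uvf
xmtf
cpqf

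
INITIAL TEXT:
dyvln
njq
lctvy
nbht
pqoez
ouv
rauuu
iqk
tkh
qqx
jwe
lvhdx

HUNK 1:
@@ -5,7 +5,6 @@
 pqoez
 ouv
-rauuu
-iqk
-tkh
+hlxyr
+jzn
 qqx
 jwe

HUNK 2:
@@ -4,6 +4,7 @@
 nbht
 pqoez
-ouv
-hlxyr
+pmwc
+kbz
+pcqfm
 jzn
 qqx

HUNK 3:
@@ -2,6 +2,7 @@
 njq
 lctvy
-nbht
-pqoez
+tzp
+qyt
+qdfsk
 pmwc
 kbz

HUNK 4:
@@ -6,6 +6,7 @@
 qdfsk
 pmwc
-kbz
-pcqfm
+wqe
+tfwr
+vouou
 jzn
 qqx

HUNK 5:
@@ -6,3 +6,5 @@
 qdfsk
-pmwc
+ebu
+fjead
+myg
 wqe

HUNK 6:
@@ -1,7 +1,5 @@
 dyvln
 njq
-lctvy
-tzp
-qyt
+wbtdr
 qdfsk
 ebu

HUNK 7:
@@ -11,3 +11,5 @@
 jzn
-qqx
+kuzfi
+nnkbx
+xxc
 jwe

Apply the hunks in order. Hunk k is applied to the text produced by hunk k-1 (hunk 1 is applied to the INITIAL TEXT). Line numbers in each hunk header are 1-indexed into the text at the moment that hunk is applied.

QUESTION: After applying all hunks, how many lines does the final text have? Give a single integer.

Answer: 16

Derivation:
Hunk 1: at line 5 remove [rauuu,iqk,tkh] add [hlxyr,jzn] -> 11 lines: dyvln njq lctvy nbht pqoez ouv hlxyr jzn qqx jwe lvhdx
Hunk 2: at line 4 remove [ouv,hlxyr] add [pmwc,kbz,pcqfm] -> 12 lines: dyvln njq lctvy nbht pqoez pmwc kbz pcqfm jzn qqx jwe lvhdx
Hunk 3: at line 2 remove [nbht,pqoez] add [tzp,qyt,qdfsk] -> 13 lines: dyvln njq lctvy tzp qyt qdfsk pmwc kbz pcqfm jzn qqx jwe lvhdx
Hunk 4: at line 6 remove [kbz,pcqfm] add [wqe,tfwr,vouou] -> 14 lines: dyvln njq lctvy tzp qyt qdfsk pmwc wqe tfwr vouou jzn qqx jwe lvhdx
Hunk 5: at line 6 remove [pmwc] add [ebu,fjead,myg] -> 16 lines: dyvln njq lctvy tzp qyt qdfsk ebu fjead myg wqe tfwr vouou jzn qqx jwe lvhdx
Hunk 6: at line 1 remove [lctvy,tzp,qyt] add [wbtdr] -> 14 lines: dyvln njq wbtdr qdfsk ebu fjead myg wqe tfwr vouou jzn qqx jwe lvhdx
Hunk 7: at line 11 remove [qqx] add [kuzfi,nnkbx,xxc] -> 16 lines: dyvln njq wbtdr qdfsk ebu fjead myg wqe tfwr vouou jzn kuzfi nnkbx xxc jwe lvhdx
Final line count: 16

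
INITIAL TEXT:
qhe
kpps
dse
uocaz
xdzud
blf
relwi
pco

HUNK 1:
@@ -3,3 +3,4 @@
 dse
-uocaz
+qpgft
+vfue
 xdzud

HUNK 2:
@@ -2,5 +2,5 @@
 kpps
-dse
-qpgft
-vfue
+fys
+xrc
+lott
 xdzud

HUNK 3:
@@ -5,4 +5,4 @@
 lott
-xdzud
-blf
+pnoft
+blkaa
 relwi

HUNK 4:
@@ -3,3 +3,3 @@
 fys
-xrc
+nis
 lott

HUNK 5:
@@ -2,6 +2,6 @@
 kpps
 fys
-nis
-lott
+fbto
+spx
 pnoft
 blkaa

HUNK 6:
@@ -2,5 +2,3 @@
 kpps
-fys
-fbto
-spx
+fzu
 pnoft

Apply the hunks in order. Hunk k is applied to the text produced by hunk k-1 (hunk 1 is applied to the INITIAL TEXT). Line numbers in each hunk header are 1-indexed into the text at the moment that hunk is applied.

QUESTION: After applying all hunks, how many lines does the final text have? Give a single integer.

Answer: 7

Derivation:
Hunk 1: at line 3 remove [uocaz] add [qpgft,vfue] -> 9 lines: qhe kpps dse qpgft vfue xdzud blf relwi pco
Hunk 2: at line 2 remove [dse,qpgft,vfue] add [fys,xrc,lott] -> 9 lines: qhe kpps fys xrc lott xdzud blf relwi pco
Hunk 3: at line 5 remove [xdzud,blf] add [pnoft,blkaa] -> 9 lines: qhe kpps fys xrc lott pnoft blkaa relwi pco
Hunk 4: at line 3 remove [xrc] add [nis] -> 9 lines: qhe kpps fys nis lott pnoft blkaa relwi pco
Hunk 5: at line 2 remove [nis,lott] add [fbto,spx] -> 9 lines: qhe kpps fys fbto spx pnoft blkaa relwi pco
Hunk 6: at line 2 remove [fys,fbto,spx] add [fzu] -> 7 lines: qhe kpps fzu pnoft blkaa relwi pco
Final line count: 7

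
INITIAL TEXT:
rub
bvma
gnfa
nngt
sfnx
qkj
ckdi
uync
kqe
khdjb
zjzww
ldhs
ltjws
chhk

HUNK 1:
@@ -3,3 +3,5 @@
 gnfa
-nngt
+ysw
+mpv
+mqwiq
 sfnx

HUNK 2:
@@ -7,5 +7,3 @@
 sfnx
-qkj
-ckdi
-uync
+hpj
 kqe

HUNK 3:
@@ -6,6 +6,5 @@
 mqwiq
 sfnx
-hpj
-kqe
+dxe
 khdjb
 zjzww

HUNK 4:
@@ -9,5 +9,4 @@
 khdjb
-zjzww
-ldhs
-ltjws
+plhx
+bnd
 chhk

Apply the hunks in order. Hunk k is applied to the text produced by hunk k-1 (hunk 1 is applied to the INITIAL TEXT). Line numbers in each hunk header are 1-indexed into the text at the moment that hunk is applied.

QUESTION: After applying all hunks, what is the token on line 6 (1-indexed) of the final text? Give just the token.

Answer: mqwiq

Derivation:
Hunk 1: at line 3 remove [nngt] add [ysw,mpv,mqwiq] -> 16 lines: rub bvma gnfa ysw mpv mqwiq sfnx qkj ckdi uync kqe khdjb zjzww ldhs ltjws chhk
Hunk 2: at line 7 remove [qkj,ckdi,uync] add [hpj] -> 14 lines: rub bvma gnfa ysw mpv mqwiq sfnx hpj kqe khdjb zjzww ldhs ltjws chhk
Hunk 3: at line 6 remove [hpj,kqe] add [dxe] -> 13 lines: rub bvma gnfa ysw mpv mqwiq sfnx dxe khdjb zjzww ldhs ltjws chhk
Hunk 4: at line 9 remove [zjzww,ldhs,ltjws] add [plhx,bnd] -> 12 lines: rub bvma gnfa ysw mpv mqwiq sfnx dxe khdjb plhx bnd chhk
Final line 6: mqwiq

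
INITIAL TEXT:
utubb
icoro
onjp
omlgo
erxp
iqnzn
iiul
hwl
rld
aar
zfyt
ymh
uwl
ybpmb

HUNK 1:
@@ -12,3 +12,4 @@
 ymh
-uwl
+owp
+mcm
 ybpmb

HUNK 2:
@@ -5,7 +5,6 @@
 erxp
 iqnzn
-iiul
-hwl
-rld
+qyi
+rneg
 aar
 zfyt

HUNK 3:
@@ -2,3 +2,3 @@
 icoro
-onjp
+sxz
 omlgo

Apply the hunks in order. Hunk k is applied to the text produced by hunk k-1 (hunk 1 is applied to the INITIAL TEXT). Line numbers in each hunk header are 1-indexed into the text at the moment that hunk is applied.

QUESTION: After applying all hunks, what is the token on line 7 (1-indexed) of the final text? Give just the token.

Answer: qyi

Derivation:
Hunk 1: at line 12 remove [uwl] add [owp,mcm] -> 15 lines: utubb icoro onjp omlgo erxp iqnzn iiul hwl rld aar zfyt ymh owp mcm ybpmb
Hunk 2: at line 5 remove [iiul,hwl,rld] add [qyi,rneg] -> 14 lines: utubb icoro onjp omlgo erxp iqnzn qyi rneg aar zfyt ymh owp mcm ybpmb
Hunk 3: at line 2 remove [onjp] add [sxz] -> 14 lines: utubb icoro sxz omlgo erxp iqnzn qyi rneg aar zfyt ymh owp mcm ybpmb
Final line 7: qyi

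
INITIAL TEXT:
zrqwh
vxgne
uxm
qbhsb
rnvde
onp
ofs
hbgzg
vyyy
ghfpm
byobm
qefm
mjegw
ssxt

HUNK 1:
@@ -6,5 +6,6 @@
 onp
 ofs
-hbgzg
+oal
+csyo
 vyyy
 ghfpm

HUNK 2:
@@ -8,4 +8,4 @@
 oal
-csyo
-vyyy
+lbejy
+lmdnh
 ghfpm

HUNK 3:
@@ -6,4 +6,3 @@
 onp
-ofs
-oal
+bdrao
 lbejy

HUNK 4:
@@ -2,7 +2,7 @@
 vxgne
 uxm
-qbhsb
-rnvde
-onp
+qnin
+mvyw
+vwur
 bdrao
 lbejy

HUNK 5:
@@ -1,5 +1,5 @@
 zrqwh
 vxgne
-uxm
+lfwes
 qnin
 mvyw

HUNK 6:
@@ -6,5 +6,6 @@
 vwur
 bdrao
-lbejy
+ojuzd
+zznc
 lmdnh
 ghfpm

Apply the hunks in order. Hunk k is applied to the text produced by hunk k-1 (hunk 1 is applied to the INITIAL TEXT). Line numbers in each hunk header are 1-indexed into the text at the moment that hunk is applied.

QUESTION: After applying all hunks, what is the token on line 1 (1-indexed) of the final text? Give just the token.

Hunk 1: at line 6 remove [hbgzg] add [oal,csyo] -> 15 lines: zrqwh vxgne uxm qbhsb rnvde onp ofs oal csyo vyyy ghfpm byobm qefm mjegw ssxt
Hunk 2: at line 8 remove [csyo,vyyy] add [lbejy,lmdnh] -> 15 lines: zrqwh vxgne uxm qbhsb rnvde onp ofs oal lbejy lmdnh ghfpm byobm qefm mjegw ssxt
Hunk 3: at line 6 remove [ofs,oal] add [bdrao] -> 14 lines: zrqwh vxgne uxm qbhsb rnvde onp bdrao lbejy lmdnh ghfpm byobm qefm mjegw ssxt
Hunk 4: at line 2 remove [qbhsb,rnvde,onp] add [qnin,mvyw,vwur] -> 14 lines: zrqwh vxgne uxm qnin mvyw vwur bdrao lbejy lmdnh ghfpm byobm qefm mjegw ssxt
Hunk 5: at line 1 remove [uxm] add [lfwes] -> 14 lines: zrqwh vxgne lfwes qnin mvyw vwur bdrao lbejy lmdnh ghfpm byobm qefm mjegw ssxt
Hunk 6: at line 6 remove [lbejy] add [ojuzd,zznc] -> 15 lines: zrqwh vxgne lfwes qnin mvyw vwur bdrao ojuzd zznc lmdnh ghfpm byobm qefm mjegw ssxt
Final line 1: zrqwh

Answer: zrqwh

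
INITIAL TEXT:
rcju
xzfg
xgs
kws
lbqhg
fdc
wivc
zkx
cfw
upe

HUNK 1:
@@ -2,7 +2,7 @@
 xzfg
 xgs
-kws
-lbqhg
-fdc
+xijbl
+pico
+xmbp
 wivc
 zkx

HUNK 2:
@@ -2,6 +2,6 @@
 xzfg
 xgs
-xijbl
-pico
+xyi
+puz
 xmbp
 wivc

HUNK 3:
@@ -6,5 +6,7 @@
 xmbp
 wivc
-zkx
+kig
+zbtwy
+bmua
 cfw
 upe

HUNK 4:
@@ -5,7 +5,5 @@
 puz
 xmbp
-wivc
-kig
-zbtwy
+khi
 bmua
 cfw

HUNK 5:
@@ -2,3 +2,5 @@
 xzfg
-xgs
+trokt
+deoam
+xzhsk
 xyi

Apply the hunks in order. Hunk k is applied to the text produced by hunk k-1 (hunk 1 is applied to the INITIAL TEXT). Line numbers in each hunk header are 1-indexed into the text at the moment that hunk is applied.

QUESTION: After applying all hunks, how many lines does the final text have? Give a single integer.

Answer: 12

Derivation:
Hunk 1: at line 2 remove [kws,lbqhg,fdc] add [xijbl,pico,xmbp] -> 10 lines: rcju xzfg xgs xijbl pico xmbp wivc zkx cfw upe
Hunk 2: at line 2 remove [xijbl,pico] add [xyi,puz] -> 10 lines: rcju xzfg xgs xyi puz xmbp wivc zkx cfw upe
Hunk 3: at line 6 remove [zkx] add [kig,zbtwy,bmua] -> 12 lines: rcju xzfg xgs xyi puz xmbp wivc kig zbtwy bmua cfw upe
Hunk 4: at line 5 remove [wivc,kig,zbtwy] add [khi] -> 10 lines: rcju xzfg xgs xyi puz xmbp khi bmua cfw upe
Hunk 5: at line 2 remove [xgs] add [trokt,deoam,xzhsk] -> 12 lines: rcju xzfg trokt deoam xzhsk xyi puz xmbp khi bmua cfw upe
Final line count: 12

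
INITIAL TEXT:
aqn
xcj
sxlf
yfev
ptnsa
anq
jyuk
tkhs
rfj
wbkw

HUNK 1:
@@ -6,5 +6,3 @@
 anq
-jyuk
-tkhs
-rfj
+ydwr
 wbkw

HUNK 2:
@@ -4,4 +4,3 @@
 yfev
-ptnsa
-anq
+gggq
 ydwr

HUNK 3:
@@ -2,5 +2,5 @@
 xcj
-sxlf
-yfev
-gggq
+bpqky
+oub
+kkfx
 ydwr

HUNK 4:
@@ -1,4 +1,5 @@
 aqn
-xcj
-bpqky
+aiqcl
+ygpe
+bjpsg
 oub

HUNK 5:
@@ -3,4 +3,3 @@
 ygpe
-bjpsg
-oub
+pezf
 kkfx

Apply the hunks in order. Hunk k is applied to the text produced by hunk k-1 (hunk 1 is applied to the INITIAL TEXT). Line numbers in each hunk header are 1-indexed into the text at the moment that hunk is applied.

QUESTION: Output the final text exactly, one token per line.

Answer: aqn
aiqcl
ygpe
pezf
kkfx
ydwr
wbkw

Derivation:
Hunk 1: at line 6 remove [jyuk,tkhs,rfj] add [ydwr] -> 8 lines: aqn xcj sxlf yfev ptnsa anq ydwr wbkw
Hunk 2: at line 4 remove [ptnsa,anq] add [gggq] -> 7 lines: aqn xcj sxlf yfev gggq ydwr wbkw
Hunk 3: at line 2 remove [sxlf,yfev,gggq] add [bpqky,oub,kkfx] -> 7 lines: aqn xcj bpqky oub kkfx ydwr wbkw
Hunk 4: at line 1 remove [xcj,bpqky] add [aiqcl,ygpe,bjpsg] -> 8 lines: aqn aiqcl ygpe bjpsg oub kkfx ydwr wbkw
Hunk 5: at line 3 remove [bjpsg,oub] add [pezf] -> 7 lines: aqn aiqcl ygpe pezf kkfx ydwr wbkw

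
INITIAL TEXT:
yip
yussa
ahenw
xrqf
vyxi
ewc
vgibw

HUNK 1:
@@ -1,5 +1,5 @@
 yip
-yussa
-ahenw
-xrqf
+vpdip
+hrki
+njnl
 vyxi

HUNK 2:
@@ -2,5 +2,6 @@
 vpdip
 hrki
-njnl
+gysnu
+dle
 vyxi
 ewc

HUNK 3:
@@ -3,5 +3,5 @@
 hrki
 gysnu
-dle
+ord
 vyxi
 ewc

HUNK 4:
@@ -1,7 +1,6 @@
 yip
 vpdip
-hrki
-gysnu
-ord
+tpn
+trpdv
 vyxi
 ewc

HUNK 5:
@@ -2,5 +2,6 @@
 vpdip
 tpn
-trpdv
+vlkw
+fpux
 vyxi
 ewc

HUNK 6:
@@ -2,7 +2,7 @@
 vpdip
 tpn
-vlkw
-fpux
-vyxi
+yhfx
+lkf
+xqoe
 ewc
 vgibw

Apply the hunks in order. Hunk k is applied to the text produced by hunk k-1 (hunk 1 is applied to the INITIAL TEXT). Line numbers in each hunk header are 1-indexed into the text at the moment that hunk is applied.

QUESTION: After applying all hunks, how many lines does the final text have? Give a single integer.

Answer: 8

Derivation:
Hunk 1: at line 1 remove [yussa,ahenw,xrqf] add [vpdip,hrki,njnl] -> 7 lines: yip vpdip hrki njnl vyxi ewc vgibw
Hunk 2: at line 2 remove [njnl] add [gysnu,dle] -> 8 lines: yip vpdip hrki gysnu dle vyxi ewc vgibw
Hunk 3: at line 3 remove [dle] add [ord] -> 8 lines: yip vpdip hrki gysnu ord vyxi ewc vgibw
Hunk 4: at line 1 remove [hrki,gysnu,ord] add [tpn,trpdv] -> 7 lines: yip vpdip tpn trpdv vyxi ewc vgibw
Hunk 5: at line 2 remove [trpdv] add [vlkw,fpux] -> 8 lines: yip vpdip tpn vlkw fpux vyxi ewc vgibw
Hunk 6: at line 2 remove [vlkw,fpux,vyxi] add [yhfx,lkf,xqoe] -> 8 lines: yip vpdip tpn yhfx lkf xqoe ewc vgibw
Final line count: 8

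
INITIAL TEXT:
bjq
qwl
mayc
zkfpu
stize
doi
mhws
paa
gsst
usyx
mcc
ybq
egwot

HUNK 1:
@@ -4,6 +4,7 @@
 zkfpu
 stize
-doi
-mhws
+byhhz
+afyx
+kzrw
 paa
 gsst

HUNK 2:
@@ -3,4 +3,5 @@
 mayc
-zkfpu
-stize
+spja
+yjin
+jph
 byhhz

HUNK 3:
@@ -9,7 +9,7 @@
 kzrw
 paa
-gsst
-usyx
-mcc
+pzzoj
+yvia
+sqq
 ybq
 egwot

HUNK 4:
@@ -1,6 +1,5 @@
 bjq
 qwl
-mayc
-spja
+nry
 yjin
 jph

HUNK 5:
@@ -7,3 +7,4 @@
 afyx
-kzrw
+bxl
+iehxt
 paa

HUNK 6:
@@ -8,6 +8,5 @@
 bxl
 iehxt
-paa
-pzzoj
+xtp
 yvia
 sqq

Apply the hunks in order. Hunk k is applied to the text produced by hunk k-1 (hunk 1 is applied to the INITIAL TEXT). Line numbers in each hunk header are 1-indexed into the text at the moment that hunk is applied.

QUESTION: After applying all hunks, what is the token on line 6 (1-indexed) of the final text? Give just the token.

Hunk 1: at line 4 remove [doi,mhws] add [byhhz,afyx,kzrw] -> 14 lines: bjq qwl mayc zkfpu stize byhhz afyx kzrw paa gsst usyx mcc ybq egwot
Hunk 2: at line 3 remove [zkfpu,stize] add [spja,yjin,jph] -> 15 lines: bjq qwl mayc spja yjin jph byhhz afyx kzrw paa gsst usyx mcc ybq egwot
Hunk 3: at line 9 remove [gsst,usyx,mcc] add [pzzoj,yvia,sqq] -> 15 lines: bjq qwl mayc spja yjin jph byhhz afyx kzrw paa pzzoj yvia sqq ybq egwot
Hunk 4: at line 1 remove [mayc,spja] add [nry] -> 14 lines: bjq qwl nry yjin jph byhhz afyx kzrw paa pzzoj yvia sqq ybq egwot
Hunk 5: at line 7 remove [kzrw] add [bxl,iehxt] -> 15 lines: bjq qwl nry yjin jph byhhz afyx bxl iehxt paa pzzoj yvia sqq ybq egwot
Hunk 6: at line 8 remove [paa,pzzoj] add [xtp] -> 14 lines: bjq qwl nry yjin jph byhhz afyx bxl iehxt xtp yvia sqq ybq egwot
Final line 6: byhhz

Answer: byhhz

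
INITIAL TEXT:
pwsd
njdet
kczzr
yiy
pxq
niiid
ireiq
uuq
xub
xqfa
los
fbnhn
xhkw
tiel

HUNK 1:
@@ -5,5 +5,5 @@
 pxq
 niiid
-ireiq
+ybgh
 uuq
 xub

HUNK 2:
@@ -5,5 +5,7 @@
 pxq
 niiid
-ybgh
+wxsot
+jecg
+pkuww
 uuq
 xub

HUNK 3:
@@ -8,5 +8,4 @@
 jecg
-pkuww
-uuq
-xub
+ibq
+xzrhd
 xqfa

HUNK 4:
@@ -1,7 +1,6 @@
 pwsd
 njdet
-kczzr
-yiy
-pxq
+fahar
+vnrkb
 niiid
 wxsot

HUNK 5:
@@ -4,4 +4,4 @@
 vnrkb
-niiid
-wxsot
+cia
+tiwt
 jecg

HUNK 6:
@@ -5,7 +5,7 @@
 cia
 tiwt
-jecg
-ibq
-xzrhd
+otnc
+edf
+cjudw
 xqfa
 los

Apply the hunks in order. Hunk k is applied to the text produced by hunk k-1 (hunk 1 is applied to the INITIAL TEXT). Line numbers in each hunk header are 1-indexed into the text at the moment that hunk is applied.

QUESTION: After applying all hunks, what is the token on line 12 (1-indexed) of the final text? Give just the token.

Hunk 1: at line 5 remove [ireiq] add [ybgh] -> 14 lines: pwsd njdet kczzr yiy pxq niiid ybgh uuq xub xqfa los fbnhn xhkw tiel
Hunk 2: at line 5 remove [ybgh] add [wxsot,jecg,pkuww] -> 16 lines: pwsd njdet kczzr yiy pxq niiid wxsot jecg pkuww uuq xub xqfa los fbnhn xhkw tiel
Hunk 3: at line 8 remove [pkuww,uuq,xub] add [ibq,xzrhd] -> 15 lines: pwsd njdet kczzr yiy pxq niiid wxsot jecg ibq xzrhd xqfa los fbnhn xhkw tiel
Hunk 4: at line 1 remove [kczzr,yiy,pxq] add [fahar,vnrkb] -> 14 lines: pwsd njdet fahar vnrkb niiid wxsot jecg ibq xzrhd xqfa los fbnhn xhkw tiel
Hunk 5: at line 4 remove [niiid,wxsot] add [cia,tiwt] -> 14 lines: pwsd njdet fahar vnrkb cia tiwt jecg ibq xzrhd xqfa los fbnhn xhkw tiel
Hunk 6: at line 5 remove [jecg,ibq,xzrhd] add [otnc,edf,cjudw] -> 14 lines: pwsd njdet fahar vnrkb cia tiwt otnc edf cjudw xqfa los fbnhn xhkw tiel
Final line 12: fbnhn

Answer: fbnhn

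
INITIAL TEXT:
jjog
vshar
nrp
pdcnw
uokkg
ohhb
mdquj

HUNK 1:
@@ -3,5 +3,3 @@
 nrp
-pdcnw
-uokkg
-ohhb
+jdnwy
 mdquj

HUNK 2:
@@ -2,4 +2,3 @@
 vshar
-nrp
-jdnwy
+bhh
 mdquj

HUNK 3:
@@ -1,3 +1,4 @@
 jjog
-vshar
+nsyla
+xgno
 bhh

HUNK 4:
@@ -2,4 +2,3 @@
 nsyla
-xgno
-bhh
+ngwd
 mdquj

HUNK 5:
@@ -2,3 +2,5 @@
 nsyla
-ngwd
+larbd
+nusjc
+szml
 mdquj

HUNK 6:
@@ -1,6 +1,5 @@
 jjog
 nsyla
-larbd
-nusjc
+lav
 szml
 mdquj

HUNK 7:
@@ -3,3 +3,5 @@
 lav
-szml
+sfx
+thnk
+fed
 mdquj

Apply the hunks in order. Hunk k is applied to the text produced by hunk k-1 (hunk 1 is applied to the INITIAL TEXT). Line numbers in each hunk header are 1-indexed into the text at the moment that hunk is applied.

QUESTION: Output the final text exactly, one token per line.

Hunk 1: at line 3 remove [pdcnw,uokkg,ohhb] add [jdnwy] -> 5 lines: jjog vshar nrp jdnwy mdquj
Hunk 2: at line 2 remove [nrp,jdnwy] add [bhh] -> 4 lines: jjog vshar bhh mdquj
Hunk 3: at line 1 remove [vshar] add [nsyla,xgno] -> 5 lines: jjog nsyla xgno bhh mdquj
Hunk 4: at line 2 remove [xgno,bhh] add [ngwd] -> 4 lines: jjog nsyla ngwd mdquj
Hunk 5: at line 2 remove [ngwd] add [larbd,nusjc,szml] -> 6 lines: jjog nsyla larbd nusjc szml mdquj
Hunk 6: at line 1 remove [larbd,nusjc] add [lav] -> 5 lines: jjog nsyla lav szml mdquj
Hunk 7: at line 3 remove [szml] add [sfx,thnk,fed] -> 7 lines: jjog nsyla lav sfx thnk fed mdquj

Answer: jjog
nsyla
lav
sfx
thnk
fed
mdquj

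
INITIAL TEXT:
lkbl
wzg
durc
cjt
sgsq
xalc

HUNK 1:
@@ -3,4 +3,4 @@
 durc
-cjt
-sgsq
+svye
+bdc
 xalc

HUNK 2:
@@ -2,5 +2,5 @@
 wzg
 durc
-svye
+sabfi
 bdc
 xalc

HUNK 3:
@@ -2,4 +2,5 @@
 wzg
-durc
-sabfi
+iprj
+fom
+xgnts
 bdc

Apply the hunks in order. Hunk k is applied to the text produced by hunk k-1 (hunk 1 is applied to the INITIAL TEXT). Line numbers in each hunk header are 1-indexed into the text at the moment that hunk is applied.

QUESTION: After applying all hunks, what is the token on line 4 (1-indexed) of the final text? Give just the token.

Answer: fom

Derivation:
Hunk 1: at line 3 remove [cjt,sgsq] add [svye,bdc] -> 6 lines: lkbl wzg durc svye bdc xalc
Hunk 2: at line 2 remove [svye] add [sabfi] -> 6 lines: lkbl wzg durc sabfi bdc xalc
Hunk 3: at line 2 remove [durc,sabfi] add [iprj,fom,xgnts] -> 7 lines: lkbl wzg iprj fom xgnts bdc xalc
Final line 4: fom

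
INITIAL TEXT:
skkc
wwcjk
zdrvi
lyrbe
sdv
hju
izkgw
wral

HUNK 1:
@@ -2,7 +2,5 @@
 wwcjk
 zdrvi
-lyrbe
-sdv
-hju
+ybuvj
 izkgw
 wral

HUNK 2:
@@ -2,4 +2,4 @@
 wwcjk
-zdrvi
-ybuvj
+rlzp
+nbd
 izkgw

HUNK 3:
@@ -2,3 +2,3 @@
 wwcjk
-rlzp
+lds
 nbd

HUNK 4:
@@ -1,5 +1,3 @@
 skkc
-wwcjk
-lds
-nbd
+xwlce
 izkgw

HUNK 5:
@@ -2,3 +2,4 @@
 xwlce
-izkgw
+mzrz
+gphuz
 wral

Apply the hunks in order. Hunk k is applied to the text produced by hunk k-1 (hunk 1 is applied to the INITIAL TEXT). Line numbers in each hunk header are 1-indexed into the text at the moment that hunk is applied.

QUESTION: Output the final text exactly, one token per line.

Hunk 1: at line 2 remove [lyrbe,sdv,hju] add [ybuvj] -> 6 lines: skkc wwcjk zdrvi ybuvj izkgw wral
Hunk 2: at line 2 remove [zdrvi,ybuvj] add [rlzp,nbd] -> 6 lines: skkc wwcjk rlzp nbd izkgw wral
Hunk 3: at line 2 remove [rlzp] add [lds] -> 6 lines: skkc wwcjk lds nbd izkgw wral
Hunk 4: at line 1 remove [wwcjk,lds,nbd] add [xwlce] -> 4 lines: skkc xwlce izkgw wral
Hunk 5: at line 2 remove [izkgw] add [mzrz,gphuz] -> 5 lines: skkc xwlce mzrz gphuz wral

Answer: skkc
xwlce
mzrz
gphuz
wral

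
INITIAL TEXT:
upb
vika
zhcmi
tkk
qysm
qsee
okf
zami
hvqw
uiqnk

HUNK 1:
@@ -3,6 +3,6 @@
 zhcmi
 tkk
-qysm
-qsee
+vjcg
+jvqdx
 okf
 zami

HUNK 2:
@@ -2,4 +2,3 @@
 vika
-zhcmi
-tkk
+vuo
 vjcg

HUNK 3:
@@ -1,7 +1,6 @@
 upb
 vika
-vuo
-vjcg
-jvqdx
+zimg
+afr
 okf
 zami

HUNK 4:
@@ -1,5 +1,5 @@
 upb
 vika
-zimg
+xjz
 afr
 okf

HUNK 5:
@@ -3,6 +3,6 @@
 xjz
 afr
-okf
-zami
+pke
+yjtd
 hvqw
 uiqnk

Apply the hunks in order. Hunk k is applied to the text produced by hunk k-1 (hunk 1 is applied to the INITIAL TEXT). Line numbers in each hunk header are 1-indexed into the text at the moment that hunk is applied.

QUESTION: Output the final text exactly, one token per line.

Hunk 1: at line 3 remove [qysm,qsee] add [vjcg,jvqdx] -> 10 lines: upb vika zhcmi tkk vjcg jvqdx okf zami hvqw uiqnk
Hunk 2: at line 2 remove [zhcmi,tkk] add [vuo] -> 9 lines: upb vika vuo vjcg jvqdx okf zami hvqw uiqnk
Hunk 3: at line 1 remove [vuo,vjcg,jvqdx] add [zimg,afr] -> 8 lines: upb vika zimg afr okf zami hvqw uiqnk
Hunk 4: at line 1 remove [zimg] add [xjz] -> 8 lines: upb vika xjz afr okf zami hvqw uiqnk
Hunk 5: at line 3 remove [okf,zami] add [pke,yjtd] -> 8 lines: upb vika xjz afr pke yjtd hvqw uiqnk

Answer: upb
vika
xjz
afr
pke
yjtd
hvqw
uiqnk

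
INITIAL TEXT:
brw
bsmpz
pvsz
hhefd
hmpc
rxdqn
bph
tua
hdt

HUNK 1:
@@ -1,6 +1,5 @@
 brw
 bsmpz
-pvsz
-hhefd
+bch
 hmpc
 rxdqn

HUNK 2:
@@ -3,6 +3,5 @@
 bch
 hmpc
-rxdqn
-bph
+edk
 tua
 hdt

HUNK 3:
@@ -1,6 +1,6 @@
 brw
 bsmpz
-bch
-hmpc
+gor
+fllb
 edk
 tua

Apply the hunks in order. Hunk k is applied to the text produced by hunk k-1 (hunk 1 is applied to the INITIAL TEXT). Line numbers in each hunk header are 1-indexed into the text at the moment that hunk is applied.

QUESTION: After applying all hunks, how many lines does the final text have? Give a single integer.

Answer: 7

Derivation:
Hunk 1: at line 1 remove [pvsz,hhefd] add [bch] -> 8 lines: brw bsmpz bch hmpc rxdqn bph tua hdt
Hunk 2: at line 3 remove [rxdqn,bph] add [edk] -> 7 lines: brw bsmpz bch hmpc edk tua hdt
Hunk 3: at line 1 remove [bch,hmpc] add [gor,fllb] -> 7 lines: brw bsmpz gor fllb edk tua hdt
Final line count: 7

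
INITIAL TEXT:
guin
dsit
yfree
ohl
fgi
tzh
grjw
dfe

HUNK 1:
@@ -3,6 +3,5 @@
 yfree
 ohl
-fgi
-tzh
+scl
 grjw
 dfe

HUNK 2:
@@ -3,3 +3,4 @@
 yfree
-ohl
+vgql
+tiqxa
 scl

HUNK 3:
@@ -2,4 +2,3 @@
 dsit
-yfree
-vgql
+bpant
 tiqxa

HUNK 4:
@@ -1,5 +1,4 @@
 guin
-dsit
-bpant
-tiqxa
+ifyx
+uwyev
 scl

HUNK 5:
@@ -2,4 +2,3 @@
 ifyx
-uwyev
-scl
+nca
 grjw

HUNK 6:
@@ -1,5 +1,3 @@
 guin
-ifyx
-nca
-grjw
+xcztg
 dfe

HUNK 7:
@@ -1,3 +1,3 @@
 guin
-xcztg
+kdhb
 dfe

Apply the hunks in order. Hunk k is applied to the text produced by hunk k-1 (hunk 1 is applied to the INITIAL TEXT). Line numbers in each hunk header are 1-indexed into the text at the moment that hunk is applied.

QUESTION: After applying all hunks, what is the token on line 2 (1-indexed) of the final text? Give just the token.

Answer: kdhb

Derivation:
Hunk 1: at line 3 remove [fgi,tzh] add [scl] -> 7 lines: guin dsit yfree ohl scl grjw dfe
Hunk 2: at line 3 remove [ohl] add [vgql,tiqxa] -> 8 lines: guin dsit yfree vgql tiqxa scl grjw dfe
Hunk 3: at line 2 remove [yfree,vgql] add [bpant] -> 7 lines: guin dsit bpant tiqxa scl grjw dfe
Hunk 4: at line 1 remove [dsit,bpant,tiqxa] add [ifyx,uwyev] -> 6 lines: guin ifyx uwyev scl grjw dfe
Hunk 5: at line 2 remove [uwyev,scl] add [nca] -> 5 lines: guin ifyx nca grjw dfe
Hunk 6: at line 1 remove [ifyx,nca,grjw] add [xcztg] -> 3 lines: guin xcztg dfe
Hunk 7: at line 1 remove [xcztg] add [kdhb] -> 3 lines: guin kdhb dfe
Final line 2: kdhb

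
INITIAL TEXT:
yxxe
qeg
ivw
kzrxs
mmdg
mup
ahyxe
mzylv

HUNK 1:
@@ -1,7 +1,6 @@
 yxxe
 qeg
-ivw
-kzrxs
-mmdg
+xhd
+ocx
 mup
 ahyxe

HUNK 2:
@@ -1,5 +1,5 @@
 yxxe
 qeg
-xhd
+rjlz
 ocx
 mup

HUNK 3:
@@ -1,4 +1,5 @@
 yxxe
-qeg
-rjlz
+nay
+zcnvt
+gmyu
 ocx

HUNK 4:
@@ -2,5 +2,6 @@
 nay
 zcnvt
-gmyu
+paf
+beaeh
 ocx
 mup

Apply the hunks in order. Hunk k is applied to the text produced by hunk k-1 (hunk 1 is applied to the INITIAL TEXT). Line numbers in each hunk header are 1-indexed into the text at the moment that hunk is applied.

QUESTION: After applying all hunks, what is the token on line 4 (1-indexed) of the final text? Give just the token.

Answer: paf

Derivation:
Hunk 1: at line 1 remove [ivw,kzrxs,mmdg] add [xhd,ocx] -> 7 lines: yxxe qeg xhd ocx mup ahyxe mzylv
Hunk 2: at line 1 remove [xhd] add [rjlz] -> 7 lines: yxxe qeg rjlz ocx mup ahyxe mzylv
Hunk 3: at line 1 remove [qeg,rjlz] add [nay,zcnvt,gmyu] -> 8 lines: yxxe nay zcnvt gmyu ocx mup ahyxe mzylv
Hunk 4: at line 2 remove [gmyu] add [paf,beaeh] -> 9 lines: yxxe nay zcnvt paf beaeh ocx mup ahyxe mzylv
Final line 4: paf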